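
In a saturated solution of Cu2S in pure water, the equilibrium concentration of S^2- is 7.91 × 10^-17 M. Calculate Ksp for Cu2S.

Cu2S(s) <=> 2 Cu^+(aq) + S^2-(aq)
Stoichiometry gives [Cu^+] = (2/1)[S^2-] = 1.582 × 10^-16 M.
Ksp = [Cu^+]^2[S^2-]
Ksp = (1.582 × 10^-16)^2 × 7.91 × 10^-17 = 1.98 x 10^-48

Ksp = 1.98 x 10^-48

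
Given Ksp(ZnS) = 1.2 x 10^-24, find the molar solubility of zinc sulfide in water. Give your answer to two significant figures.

ZnS(s) ⇌ Zn^2+(aq) + S^2-(aq)
Ksp = [Zn^2+][S^2-]
If s mol/L of ZnS dissolves, [Zn^2+] = s and [S^2-] = s.
Ksp = s^2
s = √(1.2 x 10^-24) = 1.1 × 10^-12 M

1.1 × 10^-12 M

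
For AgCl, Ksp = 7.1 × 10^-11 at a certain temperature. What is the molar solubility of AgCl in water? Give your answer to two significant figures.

AgCl(s) ⇌ Ag^+ + Cl^-
Ksp = [Ag^+][Cl^-]
With molar solubility s: [Ag^+] = s, [Cl^-] = s.
Ksp = s^2
s = (7.1 × 10^-11)^(1/2) = 8.4 × 10^-6 M

s = 8.4 x 10^-6 M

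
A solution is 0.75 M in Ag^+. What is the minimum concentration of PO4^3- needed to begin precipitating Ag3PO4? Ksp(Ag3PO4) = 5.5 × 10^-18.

Ag3PO4(s) ⇌ 3 Ag^+ + PO4^3-
Ksp = [Ag^+]^3[PO4^3-]
Precipitation begins when Q = Ksp. With [Ag^+] = 0.75 M:
5.5 × 10^-18 = (0.75)^3 × [PO4^3-]
[PO4^3-] = (5.5 × 10^-18 / 4.22 x 10^-1) = 1.3 x 10^-17 M

[PO4^3-] ≈ 1.3 x 10^-17 M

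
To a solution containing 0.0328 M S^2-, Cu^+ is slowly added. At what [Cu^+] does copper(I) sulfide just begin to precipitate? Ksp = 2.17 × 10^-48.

8.13 × 10^-24 M

Cu2S(s) <=> 2 Cu^+ + S^2-
Ksp = [Cu^+]^2[S^2-]
Precipitation begins when Q = Ksp. With [S^2-] = 0.0328 M:
2.17 × 10^-48 = (0.0328) × [Cu^+]^2
[Cu^+] = (2.17 × 10^-48 / 3.28 x 10^-2)^(1/2) = 8.13 × 10^-24 M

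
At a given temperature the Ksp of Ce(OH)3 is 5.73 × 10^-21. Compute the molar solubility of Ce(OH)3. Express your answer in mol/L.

Ce(OH)3(s) <=> Ce^3+(aq) + 3 OH^-(aq)
Ksp = [Ce^3+][OH^-]^3
With molar solubility s: [Ce^3+] = s, [OH^-] = 3s.
Substituting: Ksp = s(3s)^3 = 27s^4
s^4 = 5.73 × 10^-21 / 27, so s = 3.82 × 10^-6 M

3.82 × 10^-6 M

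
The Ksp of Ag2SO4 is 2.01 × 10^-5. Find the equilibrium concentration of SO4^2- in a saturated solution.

Ag2SO4(s) <=> 2 Ag^+(aq) + SO4^2-(aq)
Ksp = [Ag^+]^2[SO4^2-]
For each mole of Ag2SO4 that dissolves: [Ag^+] = 2s, [SO4^2-] = s.
Ksp = (2s)^2s = 4s^3
s = (2.01 × 10^-5 / 4)^(1/3) = 1.713 × 10^-2 M
[SO4^2-] = s = 1.71 × 10^-2 M

[SO4^2-] ≈ 1.71 × 10^-2 M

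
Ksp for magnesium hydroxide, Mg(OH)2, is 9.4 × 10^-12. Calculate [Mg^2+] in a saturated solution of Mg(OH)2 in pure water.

Mg(OH)2(s) <=> Mg^2+(aq) + 2 OH^-(aq)
Ksp = [Mg^2+][OH^-]^2
If s mol/L of Mg(OH)2 dissolves, [Mg^2+] = s and [OH^-] = 2s.
Substituting: Ksp = s(2s)^2 = 4s^3
s = (9.4 × 10^-12 / 4)^(1/3) = 1.33 × 10^-4 M
[Mg^2+] = s = 1.3 × 10^-4 M

1.3 x 10^-4 M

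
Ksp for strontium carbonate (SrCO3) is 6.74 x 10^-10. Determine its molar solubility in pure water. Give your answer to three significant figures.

s = 2.60 x 10^-5 M

SrCO3(s) <=> Sr^2+ + CO3^2-
Ksp = [Sr^2+][CO3^2-]
If s mol/L of SrCO3 dissolves, [Sr^2+] = s and [CO3^2-] = s.
Ksp = (s)(s) = s^2
s = (6.74 x 10^-10)^(1/2) = 2.60 x 10^-5 M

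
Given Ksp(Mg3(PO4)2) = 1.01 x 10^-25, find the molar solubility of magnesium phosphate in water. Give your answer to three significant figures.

s ≈ 3.93 × 10^-6 M

Mg3(PO4)2(s) <=> 3 Mg^2+ + 2 PO4^3-
Ksp = [Mg^2+]^3[PO4^3-]^2
With molar solubility s: [Mg^2+] = 3s, [PO4^3-] = 2s.
Substituting: Ksp = (3s)^3(2s)^2 = 108s^5
s = (1.01 x 10^-25 / 108)^(1/5) = 3.93 × 10^-6 M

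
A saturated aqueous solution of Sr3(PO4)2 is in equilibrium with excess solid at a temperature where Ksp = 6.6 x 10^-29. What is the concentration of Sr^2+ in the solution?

Sr3(PO4)2(s) ⇌ 3 Sr^2+ + 2 PO4^3-
Ksp = [Sr^2+]^3[PO4^3-]^2
For each mole of Sr3(PO4)2 that dissolves: [Sr^2+] = 3s, [PO4^3-] = 2s.
Substituting: Ksp = (3s)^3(2s)^2 = 108s^5
s = (6.6 x 10^-29 / 108)^(1/5) = 9.06 x 10^-7 M
[Sr^2+] = 3s = 2.7 × 10^-6 M

[Sr^2+] ≈ 2.7e-6 M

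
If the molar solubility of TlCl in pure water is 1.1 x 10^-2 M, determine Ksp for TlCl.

TlCl(s) <=> Tl^+(aq) + Cl^-(aq)
If s mol/L of TlCl dissolves, [Tl^+] = s and [Cl^-] = s.
Ksp = [Tl^+][Cl^-]
Ksp = s^2
With s = 1.1 x 10^-2: Ksp = 1.2 × 10^-4

Ksp ≈ 1.2e-4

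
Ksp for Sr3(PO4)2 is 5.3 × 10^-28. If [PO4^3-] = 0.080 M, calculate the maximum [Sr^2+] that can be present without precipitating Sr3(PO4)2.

Sr3(PO4)2(s) ⇌ 3 Sr^2+(aq) + 2 PO4^3-(aq)
Ksp = [Sr^2+]^3[PO4^3-]^2
Precipitation begins when Q = Ksp. With [PO4^3-] = 0.080 M:
5.3 × 10^-28 = (0.080)^2 × [Sr^2+]^3
[Sr^2+] = (5.3 × 10^-28 / 6.40 × 10^-3)^(1/3) = 4.4 × 10^-9 M

[Sr^2+] ≈ 4.4e-9 M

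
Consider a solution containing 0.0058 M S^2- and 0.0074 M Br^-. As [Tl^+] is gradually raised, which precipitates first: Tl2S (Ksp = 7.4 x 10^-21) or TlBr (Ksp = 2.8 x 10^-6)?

Precipitation of each salt starts when its ion product equals its Ksp.
For Tl2S: 7.4 x 10^-21 = 0.0058 × [Tl^+]^2  ⇒  [Tl^+] = 1.1 x 10^-9 M.
For TlBr: 2.8 x 10^-6 = 0.0074 × [Tl^+]  ⇒  [Tl^+] = 3.8 × 10^-4 M.
The salt with the lower threshold [Tl^+] precipitates first: Tl2S.

Tl2S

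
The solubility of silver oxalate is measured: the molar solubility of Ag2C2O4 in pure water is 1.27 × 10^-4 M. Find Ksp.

Ag2C2O4(s) <=> 2 Ag^+ + C2O4^2-
With molar solubility s: [Ag^+] = 2s, [C2O4^2-] = s.
Ksp = [Ag^+]^2[C2O4^2-]
Substituting: Ksp = (2s)^2s = 4s^3
Ksp = 4 × (1.27 × 10^-4)^3 = 8.19 × 10^-12

Ksp ≈ 8.19 × 10^-12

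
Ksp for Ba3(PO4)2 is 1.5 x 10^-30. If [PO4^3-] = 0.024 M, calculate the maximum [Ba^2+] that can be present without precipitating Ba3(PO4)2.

Ba3(PO4)2(s) ⇌ 3 Ba^2+ + 2 PO4^3-
Ksp = [Ba^2+]^3[PO4^3-]^2
Precipitation begins when Q = Ksp. With [PO4^3-] = 0.024 M:
1.5 x 10^-30 = (0.024)^2 × [Ba^2+]^3
[Ba^2+] = (1.5 x 10^-30 / 5.76 × 10^-4)^(1/3) = 1.4 x 10^-9 M

[Ba^2+] ≈ 1.4 × 10^-9 M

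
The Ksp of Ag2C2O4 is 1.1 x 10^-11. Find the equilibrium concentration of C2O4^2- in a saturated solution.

[C2O4^2-] ≈ 1.4 x 10^-4 M

Ag2C2O4(s) <=> 2 Ag^+(aq) + C2O4^2-(aq)
Ksp = [Ag^+]^2[C2O4^2-]
With molar solubility s: [Ag^+] = 2s, [C2O4^2-] = s.
Ksp = (2s)^2s = 4s^3
s = (1.1 x 10^-11 / 4)^(1/3) = 1.40 × 10^-4 M
[C2O4^2-] = s = 1.4 x 10^-4 M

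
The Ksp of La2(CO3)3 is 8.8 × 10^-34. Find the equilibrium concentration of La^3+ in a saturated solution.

1.9 x 10^-7 M

La2(CO3)3(s) ⇌ 2 La^3+(aq) + 3 CO3^2-(aq)
Ksp = [La^3+]^2[CO3^2-]^3
If s mol/L of La2(CO3)3 dissolves, [La^3+] = 2s and [CO3^2-] = 3s.
So Ksp = (2s)^2 × (3s)^3 = 108s^5
s = (8.8 × 10^-34 / 108)^(1/5) = 9.60 × 10^-8 M
[La^3+] = 2s = 1.9 × 10^-7 M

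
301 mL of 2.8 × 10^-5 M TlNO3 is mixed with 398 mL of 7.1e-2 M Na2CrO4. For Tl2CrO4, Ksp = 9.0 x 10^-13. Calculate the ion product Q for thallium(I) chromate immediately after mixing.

5.9 × 10^-12

Total volume = 301 + 398 = 699 mL.
[Tl^+] = 2.8 × 10^-5 × (301/699) = 1.21 x 10^-5 M
[CrO4^2-] = 7.1 × 10^-2 × (398/699) = 4.04 × 10^-2 M
Tl2CrO4(s) ⇌ 2 Tl^+(aq) + CrO4^2-(aq), so Q = [Tl^+]^2[CrO4^2-]
Q = (1.21 x 10^-5)^2(4.04 x 10^-2) = 5.9 × 10^-12
Q > Ksp, so Tl2CrO4 will precipitate.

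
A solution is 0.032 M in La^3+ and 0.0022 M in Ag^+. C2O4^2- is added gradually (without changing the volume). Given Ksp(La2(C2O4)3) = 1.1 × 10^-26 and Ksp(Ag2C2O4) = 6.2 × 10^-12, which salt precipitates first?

Precipitation of each salt starts when its ion product equals its Ksp.
For La2(C2O4)3: 1.1 × 10^-26 = (0.032)^2 × [C2O4^2-]^3  ⇒  [C2O4^2-] = 2.2 x 10^-8 M.
For Ag2C2O4: 6.2 × 10^-12 = (0.0022)^2 × [C2O4^2-]  ⇒  [C2O4^2-] = 1.3 x 10^-6 M.
The salt with the lower threshold [C2O4^2-] precipitates first: La2(C2O4)3.

La2(C2O4)3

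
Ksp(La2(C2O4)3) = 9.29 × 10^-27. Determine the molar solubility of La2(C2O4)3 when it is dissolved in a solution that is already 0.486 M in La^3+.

1.13 x 10^-9 M

La2(C2O4)3(s) ⇌ 2 La^3+(aq) + 3 C2O4^2-(aq)
Ksp = [La^3+]^2[C2O4^2-]^3
Let s be the molar solubility in this solution. [La^3+] = 0.486 + 2s ≈ 0.486, [C2O4^2-] = 3s (since the La^3+ already present dominates).
Ksp ≈ (0.486)^2 × (3s)^3
s = 1.13 × 10^-9 M
Check: 2s = 2.3 x 10^-9 ≪ 0.486, so the approximation is valid.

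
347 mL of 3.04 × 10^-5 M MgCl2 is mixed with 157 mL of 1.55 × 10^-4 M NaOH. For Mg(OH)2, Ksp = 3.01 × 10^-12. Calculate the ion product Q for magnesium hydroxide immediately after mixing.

4.88e-14

Total volume = 347 + 157 = 504 mL.
[Mg^2+] = 3.04 × 10^-5 × (347/504) = 2.093 x 10^-5 M
[OH^-] = 1.55 × 10^-4 × (157/504) = 4.828 x 10^-5 M
Mg(OH)2(s) <=> Mg^2+ + 2 OH^-, so Q = [Mg^2+][OH^-]^2
Q = (2.093 x 10^-5)(4.828 x 10^-5)^2 = 4.88 × 10^-14
Q < Ksp, so no precipitate of Mg(OH)2 forms.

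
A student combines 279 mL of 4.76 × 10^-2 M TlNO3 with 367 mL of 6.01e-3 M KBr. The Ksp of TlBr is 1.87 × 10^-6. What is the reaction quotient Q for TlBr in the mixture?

7.02 × 10^-5

Total volume = 279 + 367 = 646 mL.
[Tl^+] = 4.76 × 10^-2 × (279/646) = 2.056 × 10^-2 M
[Br^-] = 6.01 × 10^-3 × (367/646) = 3.414 × 10^-3 M
TlBr(s) ⇌ Tl^+(aq) + Br^-(aq), so Q = [Tl^+][Br^-]
Q = (2.056 × 10^-2)(3.414 x 10^-3) = 7.02 × 10^-5
Q > Ksp, so TlBr will precipitate.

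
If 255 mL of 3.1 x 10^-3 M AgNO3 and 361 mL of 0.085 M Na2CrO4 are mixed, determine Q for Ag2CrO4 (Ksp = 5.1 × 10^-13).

8.2 × 10^-8

Total volume = 255 + 361 = 616 mL.
[Ag^+] = 3.1 x 10^-3 × (255/616) = 1.28 × 10^-3 M
[CrO4^2-] = 8.5 x 10^-2 × (361/616) = 4.98 × 10^-2 M
Ag2CrO4(s) <=> 2 Ag^+ + CrO4^2-, so Q = [Ag^+]^2[CrO4^2-]
Q = (1.28 × 10^-3)^2(4.98 × 10^-2) = 8.2 × 10^-8
Q > Ksp, so Ag2CrO4 will precipitate.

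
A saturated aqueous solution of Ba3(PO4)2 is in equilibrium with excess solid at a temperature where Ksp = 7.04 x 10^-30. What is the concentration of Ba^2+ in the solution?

Ba3(PO4)2(s) ⇌ 3 Ba^2+ + 2 PO4^3-
Ksp = [Ba^2+]^3[PO4^3-]^2
Let s = molar solubility. Then [Ba^2+] = 3s and [PO4^3-] = 2s.
So Ksp = (3s)^3 × (2s)^2 = 108s^5
s = (7.04 x 10^-30 / 108)^(1/5) = 5.792 × 10^-7 M
[Ba^2+] = 3s = 1.74 x 10^-6 M

[Ba^2+] = 1.74 × 10^-6 M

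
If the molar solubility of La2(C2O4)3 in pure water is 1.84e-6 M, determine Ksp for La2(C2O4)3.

La2(C2O4)3(s) <=> 2 La^3+ + 3 C2O4^2-
Let s = molar solubility. Then [La^3+] = 2s and [C2O4^2-] = 3s.
Ksp = [La^3+]^2[C2O4^2-]^3
Ksp = (2s)^2(3s)^3 = 108s^5
Ksp = 108 × (1.84 × 10^-6)^5 = 2.28 × 10^-27

Ksp ≈ 2.28e-27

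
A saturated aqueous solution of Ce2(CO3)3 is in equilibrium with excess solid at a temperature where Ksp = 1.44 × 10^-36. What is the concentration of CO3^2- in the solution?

Ce2(CO3)3(s) ⇌ 2 Ce^3+ + 3 CO3^2-
Ksp = [Ce^3+]^2[CO3^2-]^3
For each mole of Ce2(CO3)3 that dissolves: [Ce^3+] = 2s, [CO3^2-] = 3s.
Ksp = (2s)^2(3s)^3 = 108s^5
s = (1.44 × 10^-36 / 108)^(1/5) = 2.661 × 10^-8 M
[CO3^2-] = 3s = 7.98 × 10^-8 M

7.98e-8 M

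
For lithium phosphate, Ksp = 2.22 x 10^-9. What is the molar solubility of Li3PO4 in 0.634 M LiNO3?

Li3PO4(s) ⇌ 3 Li^+ + PO4^3-
Ksp = [Li^+]^3[PO4^3-]
Let s = moles of Li3PO4 that dissolve per litre. [Li^+] = 0.634 + 3s ≈ 0.634, [PO4^3-] = s (Ksp is small, so little additional dissolves).
Ksp ≈ (0.634)^3 × s
s = 8.71 × 10^-9 M
Check: 3s = 2.6 × 10^-8 ≪ 0.634, so the approximation is valid.

s ≈ 8.71 x 10^-9 M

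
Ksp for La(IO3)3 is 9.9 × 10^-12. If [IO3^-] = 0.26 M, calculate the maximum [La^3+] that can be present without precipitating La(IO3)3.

[La^3+] ≈ 5.6 × 10^-10 M

La(IO3)3(s) <=> La^3+(aq) + 3 IO3^-(aq)
Ksp = [La^3+][IO3^-]^3
Precipitation begins when Q = Ksp. With [IO3^-] = 0.26 M:
9.9 × 10^-12 = (0.26)^3 × [La^3+]
[La^3+] = (9.9 × 10^-12 / 1.76 × 10^-2) = 5.6 × 10^-10 M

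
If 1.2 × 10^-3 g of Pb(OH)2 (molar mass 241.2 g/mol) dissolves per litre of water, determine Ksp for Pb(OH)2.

Molar solubility s = (1.2 × 10^-3 g/L) / (241.2 g/mol) = 4.98 x 10^-6 M.
Pb(OH)2(s) <=> Pb^2+ + 2 OH^-
Let s = molar solubility. Then [Pb^2+] = s and [OH^-] = 2s.
Ksp = [Pb^2+][OH^-]^2
So Ksp = s × (2s)^2 = 4s^3
Ksp = 4 × (4.98 x 10^-6)^3 = 4.9 × 10^-16

4.9e-16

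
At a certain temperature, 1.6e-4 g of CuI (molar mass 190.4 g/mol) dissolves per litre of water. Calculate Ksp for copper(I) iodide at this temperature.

Molar solubility s = (1.6 x 10^-4 g/L) / (190.4 g/mol) = 8.40 × 10^-7 M.
CuI(s) <=> Cu^+(aq) + I^-(aq)
With molar solubility s: [Cu^+] = s, [I^-] = s.
Ksp = [Cu^+][I^-]
Ksp = (s)(s) = s^2
With s = 8.40 × 10^-7: Ksp = 7.1 × 10^-13

Ksp = 7.1 x 10^-13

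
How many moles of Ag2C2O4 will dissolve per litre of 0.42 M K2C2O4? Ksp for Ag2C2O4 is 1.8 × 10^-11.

s ≈ 3.3 × 10^-6 M

Ag2C2O4(s) ⇌ 2 Ag^+ + C2O4^2-
Ksp = [Ag^+]^2[C2O4^2-]
Let s = moles of Ag2C2O4 that dissolve per litre. [Ag^+] = 2s, [C2O4^2-] = 0.42 + s ≈ 0.42 (Ksp is small, so little additional dissolves).
Ksp ≈ (2s)^2 × 0.42
s = 3.3 × 10^-6 M
Check: s = 3.3 x 10^-6 ≪ 0.42, so the approximation is valid.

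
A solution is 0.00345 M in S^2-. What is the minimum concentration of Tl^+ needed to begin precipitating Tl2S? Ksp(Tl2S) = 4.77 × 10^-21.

[Tl^+] ≈ 1.18 x 10^-9 M

Tl2S(s) <=> 2 Tl^+(aq) + S^2-(aq)
Ksp = [Tl^+]^2[S^2-]
Precipitation begins when Q = Ksp. With [S^2-] = 0.00345 M:
4.77 × 10^-21 = (0.00345) × [Tl^+]^2
[Tl^+] = (4.77 × 10^-21 / 3.45 x 10^-3)^(1/2) = 1.18 × 10^-9 M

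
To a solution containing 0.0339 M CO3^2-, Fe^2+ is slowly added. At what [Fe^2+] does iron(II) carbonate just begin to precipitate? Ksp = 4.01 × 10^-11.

FeCO3(s) <=> Fe^2+ + CO3^2-
Ksp = [Fe^2+][CO3^2-]
Precipitation begins when Q = Ksp. With [CO3^2-] = 0.0339 M:
4.01 × 10^-11 = (0.0339) × [Fe^2+]
[Fe^2+] = (4.01 × 10^-11 / 3.39 × 10^-2) = 1.18 × 10^-9 M

1.18e-9 M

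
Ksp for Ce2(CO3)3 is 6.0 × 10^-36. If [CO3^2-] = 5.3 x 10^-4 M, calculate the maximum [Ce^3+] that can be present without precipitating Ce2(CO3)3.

Ce2(CO3)3(s) ⇌ 2 Ce^3+(aq) + 3 CO3^2-(aq)
Ksp = [Ce^3+]^2[CO3^2-]^3
Precipitation begins when Q = Ksp. With [CO3^2-] = 5.3 x 10^-4 M:
6.0 × 10^-36 = (5.3 x 10^-4)^3 × [Ce^3+]^2
[Ce^3+] = (6.0 × 10^-36 / 1.49 x 10^-10)^(1/2) = 2.0 x 10^-13 M

2.0 × 10^-13 M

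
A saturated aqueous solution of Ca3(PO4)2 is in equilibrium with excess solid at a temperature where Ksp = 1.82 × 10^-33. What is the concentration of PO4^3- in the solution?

[PO4^3-] ≈ 2.22 × 10^-7 M

Ca3(PO4)2(s) ⇌ 3 Ca^2+ + 2 PO4^3-
Ksp = [Ca^2+]^3[PO4^3-]^2
For each mole of Ca3(PO4)2 that dissolves: [Ca^2+] = 3s, [PO4^3-] = 2s.
Substituting: Ksp = (3s)^3(2s)^2 = 108s^5
s^5 = 1.82 × 10^-33 / 108, so s = 1.110 x 10^-7 M
[PO4^3-] = 2s = 2.22 × 10^-7 M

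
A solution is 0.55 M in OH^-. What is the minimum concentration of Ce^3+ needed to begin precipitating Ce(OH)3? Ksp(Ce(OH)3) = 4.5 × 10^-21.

[Ce^3+] ≈ 2.7 × 10^-20 M

Ce(OH)3(s) ⇌ Ce^3+ + 3 OH^-
Ksp = [Ce^3+][OH^-]^3
Precipitation begins when Q = Ksp. With [OH^-] = 0.55 M:
4.5 × 10^-21 = (0.55)^3 × [Ce^3+]
[Ce^3+] = (4.5 × 10^-21 / 1.66 × 10^-1) = 2.7 x 10^-20 M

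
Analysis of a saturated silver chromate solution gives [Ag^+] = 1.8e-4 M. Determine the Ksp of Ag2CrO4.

2.9 × 10^-12

Ag2CrO4(s) <=> 2 Ag^+ + CrO4^2-
Stoichiometry gives [CrO4^2-] = (1/2)[Ag^+] = 9.00 x 10^-5 M.
Ksp = [Ag^+]^2[CrO4^2-]
Ksp = (1.8 x 10^-4)^2 × 9.00 × 10^-5 = 2.9 × 10^-12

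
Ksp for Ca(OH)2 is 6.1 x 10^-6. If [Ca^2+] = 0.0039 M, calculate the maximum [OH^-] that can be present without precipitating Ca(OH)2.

[OH^-] ≈ 4.0e-2 M

Ca(OH)2(s) ⇌ Ca^2+ + 2 OH^-
Ksp = [Ca^2+][OH^-]^2
Precipitation begins when Q = Ksp. With [Ca^2+] = 0.0039 M:
6.1 x 10^-6 = (0.0039) × [OH^-]^2
[OH^-] = (6.1 x 10^-6 / 3.9 × 10^-3)^(1/2) = 4.0 × 10^-2 M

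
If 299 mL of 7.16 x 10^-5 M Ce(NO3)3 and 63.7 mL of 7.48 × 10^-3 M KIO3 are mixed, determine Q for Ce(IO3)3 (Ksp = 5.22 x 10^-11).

Total volume = 299 + 63.7 = 362.7 mL.
[Ce^3+] = 7.16 × 10^-5 × (299/362.7) = 5.903 x 10^-5 M
[IO3^-] = 7.48 × 10^-3 × (63.7/362.7) = 1.314 × 10^-3 M
Ce(IO3)3(s) <=> Ce^3+ + 3 IO3^-, so Q = [Ce^3+][IO3^-]^3
Q = (5.903 × 10^-5)(1.314 × 10^-3)^3 = 1.34 × 10^-13
Q < Ksp, so no precipitate of Ce(IO3)3 forms.

1.34 x 10^-13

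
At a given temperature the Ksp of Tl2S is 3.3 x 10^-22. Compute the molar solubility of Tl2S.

Tl2S(s) ⇌ 2 Tl^+(aq) + S^2-(aq)
Ksp = [Tl^+]^2[S^2-]
For each mole of Tl2S that dissolves: [Tl^+] = 2s, [S^2-] = s.
Ksp = (2s)^2s = 4s^3
s^3 = 3.3 x 10^-22 / 4, so s = 4.4 x 10^-8 M

4.4 × 10^-8 M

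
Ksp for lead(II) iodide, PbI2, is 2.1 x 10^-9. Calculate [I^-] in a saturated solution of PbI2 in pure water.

PbI2(s) ⇌ Pb^2+ + 2 I^-
Ksp = [Pb^2+][I^-]^2
Let s = molar solubility. Then [Pb^2+] = s and [I^-] = 2s.
So Ksp = s × (2s)^2 = 4s^3
s^3 = 2.1 x 10^-9 / 4, so s = 8.07 × 10^-4 M
[I^-] = 2s = 1.6 × 10^-3 M

[I^-] ≈ 1.6 x 10^-3 M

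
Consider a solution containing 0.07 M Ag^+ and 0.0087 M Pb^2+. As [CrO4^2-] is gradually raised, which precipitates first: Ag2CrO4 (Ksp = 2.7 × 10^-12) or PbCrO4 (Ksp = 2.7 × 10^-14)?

Each salt begins to precipitate when Q = Ksp, i.e. when [CrO4^2-] reaches its threshold.
For Ag2CrO4: 2.7 × 10^-12 = (0.07)^2 × [CrO4^2-]  ⇒  [CrO4^2-] = 5.5 × 10^-10 M.
For PbCrO4: 2.7 × 10^-14 = 0.0087 × [CrO4^2-]  ⇒  [CrO4^2-] = 3.1 × 10^-12 M.
The salt with the lower threshold [CrO4^2-] precipitates first: PbCrO4.

PbCrO4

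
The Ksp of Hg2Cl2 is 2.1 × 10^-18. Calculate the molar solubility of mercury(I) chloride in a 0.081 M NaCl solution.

Hg2Cl2(s) ⇌ Hg2^2+(aq) + 2 Cl^-(aq)
Ksp = [Hg2^2+][Cl^-]^2
If s mol/L dissolves here, [Hg2^2+] = s, [Cl^-] = 0.081 + 2s ≈ 0.081 (since Cl^- from NaCl dominates).
Ksp ≈ s × (0.081)^2
s = 3.2 × 10^-16 M
Check: 2s = 6.4 × 10^-16 ≪ 0.081, so the approximation is valid.

s = 3.2 × 10^-16 M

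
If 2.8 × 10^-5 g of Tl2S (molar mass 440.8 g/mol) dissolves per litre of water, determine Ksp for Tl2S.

Ksp = 1.0e-21

Molar solubility s = (2.8 x 10^-5 g/L) / (440.8 g/mol) = 6.35 × 10^-8 M.
Tl2S(s) ⇌ 2 Tl^+ + S^2-
Let s = molar solubility. Then [Tl^+] = 2s and [S^2-] = s.
Ksp = [Tl^+]^2[S^2-]
Substituting: Ksp = (2s)^2s = 4s^3
With s = 6.35 x 10^-8: Ksp = 1.0 × 10^-21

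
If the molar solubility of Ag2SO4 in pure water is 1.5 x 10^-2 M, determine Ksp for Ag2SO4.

Ag2SO4(s) ⇌ 2 Ag^+ + SO4^2-
For each mole of Ag2SO4 that dissolves: [Ag^+] = 2s, [SO4^2-] = s.
Ksp = [Ag^+]^2[SO4^2-]
So Ksp = (2s)^2 × s = 4s^3
Ksp = 4 × (1.5 × 10^-2)^3 = 1.4 × 10^-5

Ksp ≈ 1.4 × 10^-5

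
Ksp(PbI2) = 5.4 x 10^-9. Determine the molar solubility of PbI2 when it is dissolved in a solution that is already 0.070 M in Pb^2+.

s = 1.4 x 10^-4 M

PbI2(s) ⇌ Pb^2+(aq) + 2 I^-(aq)
Ksp = [Pb^2+][I^-]^2
Let s = moles of PbI2 that dissolve per litre. [Pb^2+] = 0.070 + s ≈ 0.070, [I^-] = 2s (since the Pb^2+ already present dominates).
Ksp ≈ 0.070 × (2s)^2
s = 1.4 × 10^-4 M
Check: s = 1.4 x 10^-4 ≪ 0.070, so the approximation is valid.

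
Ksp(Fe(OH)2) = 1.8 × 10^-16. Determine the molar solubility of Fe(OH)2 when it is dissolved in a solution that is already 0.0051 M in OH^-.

s ≈ 6.9e-12 M

Fe(OH)2(s) <=> Fe^2+(aq) + 2 OH^-(aq)
Ksp = [Fe^2+][OH^-]^2
Let s be the molar solubility in this solution. [Fe^2+] = s, [OH^-] = 0.0051 + 2s ≈ 0.0051 (common-ion effect: OH^- is already 0.0051 M).
Ksp ≈ s × (0.0051)^2
s = 6.9 × 10^-12 M
Check: 2s = 1.4 × 10^-11 ≪ 0.0051, so the approximation is valid.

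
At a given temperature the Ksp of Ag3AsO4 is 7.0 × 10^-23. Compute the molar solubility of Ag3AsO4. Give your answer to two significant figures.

Ag3AsO4(s) ⇌ 3 Ag^+(aq) + AsO4^3-(aq)
Ksp = [Ag^+]^3[AsO4^3-]
With molar solubility s: [Ag^+] = 3s, [AsO4^3-] = s.
So Ksp = (3s)^3 × s = 27s^4
Solving, s = (7.0 × 10^-23/27)^(1/4) = 1.3 × 10^-6 M

s = 1.3e-6 M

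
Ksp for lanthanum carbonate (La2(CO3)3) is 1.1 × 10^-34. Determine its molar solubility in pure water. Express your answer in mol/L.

6.3 × 10^-8 M

La2(CO3)3(s) ⇌ 2 La^3+(aq) + 3 CO3^2-(aq)
Ksp = [La^3+]^2[CO3^2-]^3
With molar solubility s: [La^3+] = 2s, [CO3^2-] = 3s.
Ksp = (2s)^2(3s)^3 = 108s^5
s^5 = 1.1 × 10^-34 / 108, so s = 6.3 × 10^-8 M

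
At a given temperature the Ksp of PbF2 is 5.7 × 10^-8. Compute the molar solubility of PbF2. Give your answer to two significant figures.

s = 2.4 × 10^-3 M

PbF2(s) ⇌ Pb^2+(aq) + 2 F^-(aq)
Ksp = [Pb^2+][F^-]^2
For each mole of PbF2 that dissolves: [Pb^2+] = s, [F^-] = 2s.
Substituting: Ksp = s(2s)^2 = 4s^3
s^3 = 5.7 × 10^-8 / 4, so s = 2.4 x 10^-3 M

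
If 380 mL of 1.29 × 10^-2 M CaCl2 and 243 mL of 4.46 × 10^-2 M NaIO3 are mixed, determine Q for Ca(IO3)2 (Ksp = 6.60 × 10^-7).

Q = 2.38e-6

Total volume = 380 + 243 = 623 mL.
[Ca^2+] = 1.29 x 10^-2 × (380/623) = 7.868 × 10^-3 M
[IO3^-] = 4.46 × 10^-2 × (243/623) = 1.740 x 10^-2 M
Ca(IO3)2(s) ⇌ Ca^2+ + 2 IO3^-, so Q = [Ca^2+][IO3^-]^2
Q = (7.868 × 10^-3)(1.740 × 10^-2)^2 = 2.38 × 10^-6
Q > Ksp, so Ca(IO3)2 will precipitate.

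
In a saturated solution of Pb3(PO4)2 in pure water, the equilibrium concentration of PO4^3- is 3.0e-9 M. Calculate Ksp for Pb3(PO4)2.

Pb3(PO4)2(s) ⇌ 3 Pb^2+ + 2 PO4^3-
Stoichiometry gives [Pb^2+] = (3/2)[PO4^3-] = 4.50 × 10^-9 M.
Ksp = [Pb^2+]^3[PO4^3-]^2
Ksp = (4.50 × 10^-9)^3 × (3.0 x 10^-9)^2 = 8.2 × 10^-43

Ksp ≈ 8.2 x 10^-43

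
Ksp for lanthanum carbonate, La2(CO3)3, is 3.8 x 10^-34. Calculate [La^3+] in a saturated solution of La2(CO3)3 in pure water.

[La^3+] ≈ 1.6e-7 M

La2(CO3)3(s) ⇌ 2 La^3+ + 3 CO3^2-
Ksp = [La^3+]^2[CO3^2-]^3
For each mole of La2(CO3)3 that dissolves: [La^3+] = 2s, [CO3^2-] = 3s.
Substituting: Ksp = (2s)^2(3s)^3 = 108s^5
s = (3.8 x 10^-34 / 108)^(1/5) = 8.11 × 10^-8 M
[La^3+] = 2s = 1.6 x 10^-7 M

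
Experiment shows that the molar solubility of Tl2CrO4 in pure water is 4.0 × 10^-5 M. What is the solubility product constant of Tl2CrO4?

Tl2CrO4(s) ⇌ 2 Tl^+(aq) + CrO4^2-(aq)
With molar solubility s: [Tl^+] = 2s, [CrO4^2-] = s.
Ksp = [Tl^+]^2[CrO4^2-]
So Ksp = (2s)^2 × s = 4s^3
Ksp = 4 × (4.0 × 10^-5)^3 = 2.6 × 10^-13

Ksp = 2.6e-13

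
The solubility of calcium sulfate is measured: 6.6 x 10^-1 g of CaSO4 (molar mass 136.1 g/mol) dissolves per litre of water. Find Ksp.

Molar solubility s = (6.6 × 10^-1 g/L) / (136.1 g/mol) = 4.85 x 10^-3 M.
CaSO4(s) ⇌ Ca^2+ + SO4^2-
For each mole of CaSO4 that dissolves: [Ca^2+] = s, [SO4^2-] = s.
Ksp = [Ca^2+][SO4^2-]
Ksp = s × s = s^2
Ksp = (4.85 × 10^-3)^2 = 2.4 x 10^-5

2.4 x 10^-5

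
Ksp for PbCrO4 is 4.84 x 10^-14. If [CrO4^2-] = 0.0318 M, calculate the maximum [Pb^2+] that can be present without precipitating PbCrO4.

[Pb^2+] ≈ 1.52 x 10^-12 M

PbCrO4(s) <=> Pb^2+(aq) + CrO4^2-(aq)
Ksp = [Pb^2+][CrO4^2-]
Precipitation begins when Q = Ksp. With [CrO4^2-] = 0.0318 M:
4.84 x 10^-14 = (0.0318) × [Pb^2+]
[Pb^2+] = (4.84 x 10^-14 / 3.18 x 10^-2) = 1.52 × 10^-12 M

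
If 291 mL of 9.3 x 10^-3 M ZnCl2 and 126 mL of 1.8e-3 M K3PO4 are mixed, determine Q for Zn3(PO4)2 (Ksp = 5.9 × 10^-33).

Q = 8.1e-14

Total volume = 291 + 126 = 417 mL.
[Zn^2+] = 9.3 x 10^-3 × (291/417) = 6.49 x 10^-3 M
[PO4^3-] = 1.8 x 10^-3 × (126/417) = 5.44 × 10^-4 M
Zn3(PO4)2(s) ⇌ 3 Zn^2+(aq) + 2 PO4^3-(aq), so Q = [Zn^2+]^3[PO4^3-]^2
Q = (6.49 x 10^-3)^3(5.44 x 10^-4)^2 = 8.1 x 10^-14
Q > Ksp, so Zn3(PO4)2 will precipitate.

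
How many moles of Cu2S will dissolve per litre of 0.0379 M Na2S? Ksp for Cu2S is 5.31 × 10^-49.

Cu2S(s) <=> 2 Cu^+(aq) + S^2-(aq)
Ksp = [Cu^+]^2[S^2-]
Let s be the molar solubility in this solution. [Cu^+] = 2s, [S^2-] = 0.0379 + s ≈ 0.0379 (Ksp is small, so little additional dissolves).
Ksp ≈ (2s)^2 × 0.0379
s = 1.87 × 10^-24 M
Check: s = 1.9 × 10^-24 ≪ 0.0379, so the approximation is valid.

1.87 x 10^-24 M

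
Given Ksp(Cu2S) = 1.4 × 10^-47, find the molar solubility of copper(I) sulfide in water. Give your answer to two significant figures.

Cu2S(s) ⇌ 2 Cu^+(aq) + S^2-(aq)
Ksp = [Cu^+]^2[S^2-]
Let s = molar solubility. Then [Cu^+] = 2s and [S^2-] = s.
Substituting: Ksp = (2s)^2s = 4s^3
s^3 = 1.4 × 10^-47 / 4, so s = 1.5 x 10^-16 M

1.5e-16 M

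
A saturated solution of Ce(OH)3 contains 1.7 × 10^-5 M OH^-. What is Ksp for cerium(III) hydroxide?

Ce(OH)3(s) ⇌ Ce^3+(aq) + 3 OH^-(aq)
Stoichiometry gives [Ce^3+] = (1/3)[OH^-] = 5.67 x 10^-6 M.
Ksp = [Ce^3+][OH^-]^3
Ksp = 5.67 × 10^-6 × (1.7 x 10^-5)^3 = 2.8 × 10^-20

2.8 × 10^-20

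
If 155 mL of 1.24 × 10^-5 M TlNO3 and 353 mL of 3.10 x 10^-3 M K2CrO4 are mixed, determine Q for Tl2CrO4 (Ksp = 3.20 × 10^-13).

Q = 3.08 x 10^-14

Total volume = 155 + 353 = 508 mL.
[Tl^+] = 1.24 x 10^-5 × (155/508) = 3.783 x 10^-6 M
[CrO4^2-] = 3.10 × 10^-3 × (353/508) = 2.154 × 10^-3 M
Tl2CrO4(s) ⇌ 2 Tl^+ + CrO4^2-, so Q = [Tl^+]^2[CrO4^2-]
Q = (3.783 x 10^-6)^2(2.154 x 10^-3) = 3.08 × 10^-14
Q < Ksp, so no precipitate of Tl2CrO4 forms.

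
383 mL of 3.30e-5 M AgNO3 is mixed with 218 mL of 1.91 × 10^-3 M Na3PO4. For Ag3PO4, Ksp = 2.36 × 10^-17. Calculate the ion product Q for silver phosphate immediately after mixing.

Q ≈ 6.44 × 10^-18

Total volume = 383 + 218 = 601 mL.
[Ag^+] = 3.30 x 10^-5 × (383/601) = 2.103 x 10^-5 M
[PO4^3-] = 1.91 × 10^-3 × (218/601) = 6.928 × 10^-4 M
Ag3PO4(s) ⇌ 3 Ag^+ + PO4^3-, so Q = [Ag^+]^3[PO4^3-]
Q = (2.103 × 10^-5)^3(6.928 x 10^-4) = 6.44 × 10^-18
Q < Ksp, so no precipitate of Ag3PO4 forms.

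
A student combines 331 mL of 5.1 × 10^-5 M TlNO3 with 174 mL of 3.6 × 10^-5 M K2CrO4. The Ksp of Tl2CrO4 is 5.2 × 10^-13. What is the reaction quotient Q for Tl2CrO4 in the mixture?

Total volume = 331 + 174 = 505 mL.
[Tl^+] = 5.1 x 10^-5 × (331/505) = 3.34 x 10^-5 M
[CrO4^2-] = 3.6 × 10^-5 × (174/505) = 1.24 x 10^-5 M
Tl2CrO4(s) ⇌ 2 Tl^+ + CrO4^2-, so Q = [Tl^+]^2[CrO4^2-]
Q = (3.34 × 10^-5)^2(1.24 x 10^-5) = 1.4 × 10^-14
Q < Ksp, so no precipitate of Tl2CrO4 forms.

1.4 x 10^-14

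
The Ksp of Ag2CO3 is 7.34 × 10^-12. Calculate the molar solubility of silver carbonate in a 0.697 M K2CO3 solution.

s ≈ 1.62e-6 M

Ag2CO3(s) ⇌ 2 Ag^+ + CO3^2-
Ksp = [Ag^+]^2[CO3^2-]
Let s = moles of Ag2CO3 that dissolve per litre. [Ag^+] = 2s, [CO3^2-] = 0.697 + s ≈ 0.697 (common-ion effect: CO3^2- is already 0.697 M).
Ksp ≈ (2s)^2 × 0.697
s = 1.62 x 10^-6 M
Check: s = 1.6 × 10^-6 ≪ 0.697, so the approximation is valid.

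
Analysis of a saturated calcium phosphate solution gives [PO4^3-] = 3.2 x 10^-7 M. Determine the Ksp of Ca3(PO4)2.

Ksp = 1.1 × 10^-32

Ca3(PO4)2(s) <=> 3 Ca^2+(aq) + 2 PO4^3-(aq)
Stoichiometry gives [Ca^2+] = (3/2)[PO4^3-] = 4.80 × 10^-7 M.
Ksp = [Ca^2+]^3[PO4^3-]^2
Ksp = (4.80 × 10^-7)^3 × (3.2 × 10^-7)^2 = 1.1 × 10^-32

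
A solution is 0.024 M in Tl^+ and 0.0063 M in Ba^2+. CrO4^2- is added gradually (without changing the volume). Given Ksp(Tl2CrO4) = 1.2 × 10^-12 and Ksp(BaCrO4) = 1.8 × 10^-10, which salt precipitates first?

Precipitation of each salt starts when its ion product equals its Ksp.
For Tl2CrO4: 1.2 × 10^-12 = (0.024)^2 × [CrO4^2-]  ⇒  [CrO4^2-] = 2.1 × 10^-9 M.
For BaCrO4: 1.8 × 10^-10 = 0.0063 × [CrO4^2-]  ⇒  [CrO4^2-] = 2.9 × 10^-8 M.
The salt with the lower threshold [CrO4^2-] precipitates first: Tl2CrO4.

Tl2CrO4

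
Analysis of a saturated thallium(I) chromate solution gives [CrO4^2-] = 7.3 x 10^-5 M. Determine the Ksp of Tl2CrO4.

1.6 × 10^-12

Tl2CrO4(s) ⇌ 2 Tl^+(aq) + CrO4^2-(aq)
Stoichiometry gives [Tl^+] = (2/1)[CrO4^2-] = 1.46 × 10^-4 M.
Ksp = [Tl^+]^2[CrO4^2-]
Ksp = (1.46 x 10^-4)^2 × 7.3 x 10^-5 = 1.6 × 10^-12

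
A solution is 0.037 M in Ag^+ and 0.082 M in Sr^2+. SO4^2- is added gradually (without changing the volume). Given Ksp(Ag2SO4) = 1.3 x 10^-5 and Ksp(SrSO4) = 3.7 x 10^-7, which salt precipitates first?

Precipitation of each salt starts when its ion product equals its Ksp.
For Ag2SO4: 1.3 x 10^-5 = (0.037)^2 × [SO4^2-]  ⇒  [SO4^2-] = 9.5 × 10^-3 M.
For SrSO4: 3.7 x 10^-7 = 0.082 × [SO4^2-]  ⇒  [SO4^2-] = 4.5 × 10^-6 M.
The salt with the lower threshold [SO4^2-] precipitates first: SrSO4.

SrSO4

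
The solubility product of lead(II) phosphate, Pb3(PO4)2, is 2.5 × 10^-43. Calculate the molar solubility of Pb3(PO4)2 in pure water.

Pb3(PO4)2(s) <=> 3 Pb^2+ + 2 PO4^3-
Ksp = [Pb^2+]^3[PO4^3-]^2
For each mole of Pb3(PO4)2 that dissolves: [Pb^2+] = 3s, [PO4^3-] = 2s.
Ksp = (3s)^3(2s)^2 = 108s^5
s^5 = 2.5 × 10^-43 / 108, so s = 1.2 × 10^-9 M

1.2 × 10^-9 M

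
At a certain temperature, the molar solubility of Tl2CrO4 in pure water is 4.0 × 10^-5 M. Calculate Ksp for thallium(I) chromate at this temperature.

Ksp ≈ 2.6 x 10^-13

Tl2CrO4(s) ⇌ 2 Tl^+(aq) + CrO4^2-(aq)
With molar solubility s: [Tl^+] = 2s, [CrO4^2-] = s.
Ksp = [Tl^+]^2[CrO4^2-]
Ksp = (2s)^2s = 4s^3
Ksp = 4 × (4.0 x 10^-5)^3 = 2.6 x 10^-13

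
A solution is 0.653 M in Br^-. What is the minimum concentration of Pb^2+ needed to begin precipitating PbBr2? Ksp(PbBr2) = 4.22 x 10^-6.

[Pb^2+] ≈ 9.90e-6 M

PbBr2(s) <=> Pb^2+(aq) + 2 Br^-(aq)
Ksp = [Pb^2+][Br^-]^2
Precipitation begins when Q = Ksp. With [Br^-] = 0.653 M:
4.22 x 10^-6 = (0.653)^2 × [Pb^2+]
[Pb^2+] = (4.22 x 10^-6 / 4.264 × 10^-1) = 9.90 x 10^-6 M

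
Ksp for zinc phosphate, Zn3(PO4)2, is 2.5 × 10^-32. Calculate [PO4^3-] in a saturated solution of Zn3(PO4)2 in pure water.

Zn3(PO4)2(s) ⇌ 3 Zn^2+(aq) + 2 PO4^3-(aq)
Ksp = [Zn^2+]^3[PO4^3-]^2
With molar solubility s: [Zn^2+] = 3s, [PO4^3-] = 2s.
Substituting: Ksp = (3s)^3(2s)^2 = 108s^5
s^5 = 2.5 × 10^-32 / 108, so s = 1.87 × 10^-7 M
[PO4^3-] = 2s = 3.7 x 10^-7 M

3.7 × 10^-7 M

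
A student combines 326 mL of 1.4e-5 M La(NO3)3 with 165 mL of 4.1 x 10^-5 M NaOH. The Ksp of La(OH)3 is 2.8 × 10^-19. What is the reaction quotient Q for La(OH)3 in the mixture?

Total volume = 326 + 165 = 491 mL.
[La^3+] = 1.4 × 10^-5 × (326/491) = 9.30 × 10^-6 M
[OH^-] = 4.1 x 10^-5 × (165/491) = 1.38 × 10^-5 M
La(OH)3(s) ⇌ La^3+(aq) + 3 OH^-(aq), so Q = [La^3+][OH^-]^3
Q = (9.30 × 10^-6)(1.38 × 10^-5)^3 = 2.4 × 10^-20
Q < Ksp, so no precipitate of La(OH)3 forms.

2.4 × 10^-20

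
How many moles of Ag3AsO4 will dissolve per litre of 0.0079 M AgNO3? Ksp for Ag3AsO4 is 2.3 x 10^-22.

Ag3AsO4(s) ⇌ 3 Ag^+ + AsO4^3-
Ksp = [Ag^+]^3[AsO4^3-]
Let s = moles of Ag3AsO4 that dissolve per litre. [Ag^+] = 0.0079 + 3s ≈ 0.0079, [AsO4^3-] = s (since Ag^+ from AgNO3 dominates).
Ksp ≈ (0.0079)^3 × s
s = 4.7 × 10^-16 M
Check: 3s = 1.4 × 10^-15 ≪ 0.0079, so the approximation is valid.

s = 4.7e-16 M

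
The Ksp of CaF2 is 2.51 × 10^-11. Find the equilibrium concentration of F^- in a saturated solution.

CaF2(s) ⇌ Ca^2+ + 2 F^-
Ksp = [Ca^2+][F^-]^2
If s mol/L of CaF2 dissolves, [Ca^2+] = s and [F^-] = 2s.
So Ksp = s × (2s)^2 = 4s^3
s^3 = 2.51 × 10^-11 / 4, so s = 1.844 × 10^-4 M
[F^-] = 2s = 3.69 × 10^-4 M

[F^-] ≈ 3.69e-4 M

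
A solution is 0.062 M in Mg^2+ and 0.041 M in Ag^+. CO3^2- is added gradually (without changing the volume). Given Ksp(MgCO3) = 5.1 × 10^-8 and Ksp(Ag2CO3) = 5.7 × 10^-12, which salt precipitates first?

Each salt begins to precipitate when Q = Ksp, i.e. when [CO3^2-] reaches its threshold.
For MgCO3: 5.1 × 10^-8 = 0.062 × [CO3^2-]  ⇒  [CO3^2-] = 8.2 x 10^-7 M.
For Ag2CO3: 5.7 × 10^-12 = (0.041)^2 × [CO3^2-]  ⇒  [CO3^2-] = 3.4 × 10^-9 M.
The salt with the lower threshold [CO3^2-] precipitates first: Ag2CO3.

Ag2CO3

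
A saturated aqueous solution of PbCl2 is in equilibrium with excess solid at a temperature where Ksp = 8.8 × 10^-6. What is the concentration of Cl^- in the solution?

[Cl^-] ≈ 0.026 M

PbCl2(s) ⇌ Pb^2+ + 2 Cl^-
Ksp = [Pb^2+][Cl^-]^2
If s mol/L of PbCl2 dissolves, [Pb^2+] = s and [Cl^-] = 2s.
So Ksp = s × (2s)^2 = 4s^3
s^3 = 8.8 × 10^-6 / 4, so s = 1.30 × 10^-2 M
[Cl^-] = 2s = 2.6 x 10^-2 M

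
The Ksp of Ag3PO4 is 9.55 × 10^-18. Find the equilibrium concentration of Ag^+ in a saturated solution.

Ag3PO4(s) ⇌ 3 Ag^+(aq) + PO4^3-(aq)
Ksp = [Ag^+]^3[PO4^3-]
Let s = molar solubility. Then [Ag^+] = 3s and [PO4^3-] = s.
Substituting: Ksp = (3s)^3s = 27s^4
s^4 = 9.55 × 10^-18 / 27, so s = 2.439 × 10^-5 M
[Ag^+] = 3s = 7.32 x 10^-5 M

[Ag^+] ≈ 7.32 × 10^-5 M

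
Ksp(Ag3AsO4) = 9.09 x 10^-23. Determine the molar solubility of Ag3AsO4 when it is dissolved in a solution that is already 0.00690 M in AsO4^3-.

Ag3AsO4(s) <=> 3 Ag^+ + AsO4^3-
Ksp = [Ag^+]^3[AsO4^3-]
Let s be the molar solubility in this solution. [Ag^+] = 3s, [AsO4^3-] = 0.00690 + s ≈ 0.00690 (since the AsO4^3- already present dominates).
Ksp ≈ (3s)^3 × 0.00690
s = 7.87 × 10^-8 M
Check: s = 7.9 x 10^-8 ≪ 0.00690, so the approximation is valid.

7.87e-8 M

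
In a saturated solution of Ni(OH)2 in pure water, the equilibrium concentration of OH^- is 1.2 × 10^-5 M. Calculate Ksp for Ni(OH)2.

Ksp = 8.6 x 10^-16

Ni(OH)2(s) ⇌ Ni^2+(aq) + 2 OH^-(aq)
Stoichiometry gives [Ni^2+] = (1/2)[OH^-] = 6.00 × 10^-6 M.
Ksp = [Ni^2+][OH^-]^2
Ksp = 6.00 × 10^-6 × (1.2 x 10^-5)^2 = 8.6 × 10^-16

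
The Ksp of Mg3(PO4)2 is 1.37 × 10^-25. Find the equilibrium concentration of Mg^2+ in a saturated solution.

[Mg^2+] = 1.25 × 10^-5 M

Mg3(PO4)2(s) ⇌ 3 Mg^2+(aq) + 2 PO4^3-(aq)
Ksp = [Mg^2+]^3[PO4^3-]^2
With molar solubility s: [Mg^2+] = 3s, [PO4^3-] = 2s.
Ksp = (3s)^3(2s)^2 = 108s^5
Solving, s = (1.37 × 10^-25/108)^(1/5) = 4.175 × 10^-6 M
[Mg^2+] = 3s = 1.25 × 10^-5 M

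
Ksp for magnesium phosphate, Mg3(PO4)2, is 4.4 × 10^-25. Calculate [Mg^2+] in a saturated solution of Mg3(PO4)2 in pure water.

[Mg^2+] = 1.6 × 10^-5 M

Mg3(PO4)2(s) ⇌ 3 Mg^2+ + 2 PO4^3-
Ksp = [Mg^2+]^3[PO4^3-]^2
Let s = molar solubility. Then [Mg^2+] = 3s and [PO4^3-] = 2s.
Substituting: Ksp = (3s)^3(2s)^2 = 108s^5
Solving, s = (4.4 × 10^-25/108)^(1/5) = 5.27 x 10^-6 M
[Mg^2+] = 3s = 1.6 × 10^-5 M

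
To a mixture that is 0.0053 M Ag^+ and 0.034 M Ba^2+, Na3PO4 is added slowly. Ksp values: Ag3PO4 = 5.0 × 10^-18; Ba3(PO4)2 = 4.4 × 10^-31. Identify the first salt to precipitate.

Each salt begins to precipitate when Q = Ksp, i.e. when [PO4^3-] reaches its threshold.
For Ag3PO4: 5.0 × 10^-18 = (0.0053)^3 × [PO4^3-]  ⇒  [PO4^3-] = 3.4 × 10^-11 M.
For Ba3(PO4)2: 4.4 × 10^-31 = (0.034)^3 × [PO4^3-]^2  ⇒  [PO4^3-] = 1.1 × 10^-13 M.
The salt with the lower threshold [PO4^3-] precipitates first: Ba3(PO4)2.

Ba3(PO4)2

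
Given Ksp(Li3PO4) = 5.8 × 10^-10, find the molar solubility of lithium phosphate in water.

Li3PO4(s) ⇌ 3 Li^+(aq) + PO4^3-(aq)
Ksp = [Li^+]^3[PO4^3-]
For each mole of Li3PO4 that dissolves: [Li^+] = 3s, [PO4^3-] = s.
Ksp = (3s)^3s = 27s^4
s^4 = 5.8 × 10^-10 / 27, so s = 2.2 x 10^-3 M

s = 2.2 x 10^-3 M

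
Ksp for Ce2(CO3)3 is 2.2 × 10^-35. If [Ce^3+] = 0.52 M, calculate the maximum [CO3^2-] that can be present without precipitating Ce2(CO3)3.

Ce2(CO3)3(s) <=> 2 Ce^3+(aq) + 3 CO3^2-(aq)
Ksp = [Ce^3+]^2[CO3^2-]^3
Precipitation begins when Q = Ksp. With [Ce^3+] = 0.52 M:
2.2 × 10^-35 = (0.52)^2 × [CO3^2-]^3
[CO3^2-] = (2.2 × 10^-35 / 2.70 × 10^-1)^(1/3) = 4.3 × 10^-12 M

[CO3^2-] ≈ 4.3 x 10^-12 M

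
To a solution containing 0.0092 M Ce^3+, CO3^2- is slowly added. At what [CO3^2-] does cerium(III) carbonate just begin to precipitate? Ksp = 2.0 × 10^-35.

[CO3^2-] ≈ 6.2 × 10^-11 M

Ce2(CO3)3(s) <=> 2 Ce^3+(aq) + 3 CO3^2-(aq)
Ksp = [Ce^3+]^2[CO3^2-]^3
Precipitation begins when Q = Ksp. With [Ce^3+] = 0.0092 M:
2.0 × 10^-35 = (0.0092)^2 × [CO3^2-]^3
[CO3^2-] = (2.0 × 10^-35 / 8.46 × 10^-5)^(1/3) = 6.2 × 10^-11 M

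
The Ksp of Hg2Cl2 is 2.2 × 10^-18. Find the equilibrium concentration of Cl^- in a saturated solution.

[Cl^-] = 1.6e-6 M

Hg2Cl2(s) ⇌ Hg2^2+ + 2 Cl^-
Ksp = [Hg2^2+][Cl^-]^2
Let s = molar solubility. Then [Hg2^2+] = s and [Cl^-] = 2s.
Ksp = s(2s)^2 = 4s^3
s = (2.2 × 10^-18 / 4)^(1/3) = 8.19 x 10^-7 M
[Cl^-] = 2s = 1.6 × 10^-6 M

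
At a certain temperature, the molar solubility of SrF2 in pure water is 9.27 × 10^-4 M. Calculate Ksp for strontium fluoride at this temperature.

3.19 x 10^-9

SrF2(s) ⇌ Sr^2+ + 2 F^-
With molar solubility s: [Sr^2+] = s, [F^-] = 2s.
Ksp = [Sr^2+][F^-]^2
Substituting: Ksp = s(2s)^2 = 4s^3
With s = 9.27 x 10^-4: Ksp = 3.19 × 10^-9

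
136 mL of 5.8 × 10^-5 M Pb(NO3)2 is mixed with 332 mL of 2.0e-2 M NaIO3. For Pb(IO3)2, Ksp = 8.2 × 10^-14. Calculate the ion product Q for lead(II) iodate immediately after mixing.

Q ≈ 3.4 × 10^-9

Total volume = 136 + 332 = 468 mL.
[Pb^2+] = 5.8 × 10^-5 × (136/468) = 1.69 × 10^-5 M
[IO3^-] = 2.0 × 10^-2 × (332/468) = 1.42 × 10^-2 M
Pb(IO3)2(s) ⇌ Pb^2+(aq) + 2 IO3^-(aq), so Q = [Pb^2+][IO3^-]^2
Q = (1.69 x 10^-5)(1.42 × 10^-2)^2 = 3.4 × 10^-9
Q > Ksp, so Pb(IO3)2 will precipitate.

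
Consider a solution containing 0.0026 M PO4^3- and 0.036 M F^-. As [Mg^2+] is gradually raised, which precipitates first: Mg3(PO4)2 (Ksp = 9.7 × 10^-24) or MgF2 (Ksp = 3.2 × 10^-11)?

Precipitation of each salt starts when its ion product equals its Ksp.
For Mg3(PO4)2: 9.7 × 10^-24 = (0.0026)^2 × [Mg^2+]^3  ⇒  [Mg^2+] = 1.1 × 10^-6 M.
For MgF2: 3.2 × 10^-11 = (0.036)^2 × [Mg^2+]  ⇒  [Mg^2+] = 2.5 × 10^-8 M.
The salt with the lower threshold [Mg^2+] precipitates first: MgF2.

MgF2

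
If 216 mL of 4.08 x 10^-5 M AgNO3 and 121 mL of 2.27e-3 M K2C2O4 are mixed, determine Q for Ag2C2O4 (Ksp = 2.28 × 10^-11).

Total volume = 216 + 121 = 337 mL.
[Ag^+] = 4.08 × 10^-5 × (216/337) = 2.615 x 10^-5 M
[C2O4^2-] = 2.27 × 10^-3 × (121/337) = 8.150 × 10^-4 M
Ag2C2O4(s) <=> 2 Ag^+(aq) + C2O4^2-(aq), so Q = [Ag^+]^2[C2O4^2-]
Q = (2.615 × 10^-5)^2(8.150 x 10^-4) = 5.57 x 10^-13
Q < Ksp, so no precipitate of Ag2C2O4 forms.

5.57 × 10^-13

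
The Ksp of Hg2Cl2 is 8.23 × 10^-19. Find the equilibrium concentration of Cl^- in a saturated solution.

Hg2Cl2(s) <=> Hg2^2+(aq) + 2 Cl^-(aq)
Ksp = [Hg2^2+][Cl^-]^2
If s mol/L of Hg2Cl2 dissolves, [Hg2^2+] = s and [Cl^-] = 2s.
Ksp = s(2s)^2 = 4s^3
Solving, s = (8.23 × 10^-19/4)^(1/3) = 5.904 × 10^-7 M
[Cl^-] = 2s = 1.18 x 10^-6 M

1.18 x 10^-6 M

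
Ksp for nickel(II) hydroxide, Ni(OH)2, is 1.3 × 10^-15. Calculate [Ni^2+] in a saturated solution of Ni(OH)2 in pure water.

Ni(OH)2(s) <=> Ni^2+ + 2 OH^-
Ksp = [Ni^2+][OH^-]^2
If s mol/L of Ni(OH)2 dissolves, [Ni^2+] = s and [OH^-] = 2s.
Substituting: Ksp = s(2s)^2 = 4s^3
s = (1.3 × 10^-15 / 4)^(1/3) = 6.88 × 10^-6 M
[Ni^2+] = s = 6.9 x 10^-6 M

[Ni^2+] ≈ 6.9e-6 M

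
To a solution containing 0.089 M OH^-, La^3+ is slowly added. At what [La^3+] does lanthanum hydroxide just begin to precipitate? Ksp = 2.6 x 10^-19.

La(OH)3(s) <=> La^3+(aq) + 3 OH^-(aq)
Ksp = [La^3+][OH^-]^3
Precipitation begins when Q = Ksp. With [OH^-] = 0.089 M:
2.6 x 10^-19 = (0.089)^3 × [La^3+]
[La^3+] = (2.6 x 10^-19 / 7.05 x 10^-4) = 3.7 x 10^-16 M

3.7 × 10^-16 M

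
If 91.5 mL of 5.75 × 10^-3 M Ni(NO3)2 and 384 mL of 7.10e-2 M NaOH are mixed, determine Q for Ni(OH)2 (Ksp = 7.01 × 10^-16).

Q ≈ 3.64e-6

Total volume = 91.5 + 384 = 475.5 mL.
[Ni^2+] = 5.75 × 10^-3 × (91.5/475.5) = 1.106 x 10^-3 M
[OH^-] = 7.10 x 10^-2 × (384/475.5) = 5.734 × 10^-2 M
Ni(OH)2(s) <=> Ni^2+(aq) + 2 OH^-(aq), so Q = [Ni^2+][OH^-]^2
Q = (1.106 x 10^-3)(5.734 × 10^-2)^2 = 3.64 × 10^-6
Q > Ksp, so Ni(OH)2 will precipitate.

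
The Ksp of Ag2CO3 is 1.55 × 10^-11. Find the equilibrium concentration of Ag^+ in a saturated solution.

Ag2CO3(s) <=> 2 Ag^+ + CO3^2-
Ksp = [Ag^+]^2[CO3^2-]
With molar solubility s: [Ag^+] = 2s, [CO3^2-] = s.
Ksp = (2s)^2s = 4s^3
s^3 = 1.55 × 10^-11 / 4, so s = 1.571 × 10^-4 M
[Ag^+] = 2s = 3.14 x 10^-4 M

[Ag^+] = 3.14 × 10^-4 M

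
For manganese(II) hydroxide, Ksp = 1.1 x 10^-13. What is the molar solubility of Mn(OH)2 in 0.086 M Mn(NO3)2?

5.7 × 10^-7 M

Mn(OH)2(s) <=> Mn^2+ + 2 OH^-
Ksp = [Mn^2+][OH^-]^2
Let s = moles of Mn(OH)2 that dissolve per litre. [Mn^2+] = 0.086 + s ≈ 0.086, [OH^-] = 2s (common-ion effect: Mn^2+ is already 0.086 M).
Ksp ≈ 0.086 × (2s)^2
s = 5.7 x 10^-7 M
Check: s = 5.7 × 10^-7 ≪ 0.086, so the approximation is valid.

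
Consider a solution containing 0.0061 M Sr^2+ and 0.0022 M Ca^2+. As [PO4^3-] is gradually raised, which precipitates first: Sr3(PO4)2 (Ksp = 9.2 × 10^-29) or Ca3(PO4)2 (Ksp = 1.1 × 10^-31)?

Precipitation of each salt starts when its ion product equals its Ksp.
For Sr3(PO4)2: 9.2 × 10^-29 = (0.0061)^3 × [PO4^3-]^2  ⇒  [PO4^3-] = 2.0 x 10^-11 M.
For Ca3(PO4)2: 1.1 × 10^-31 = (0.0022)^3 × [PO4^3-]^2  ⇒  [PO4^3-] = 3.2 × 10^-12 M.
The salt with the lower threshold [PO4^3-] precipitates first: Ca3(PO4)2.

Ca3(PO4)2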